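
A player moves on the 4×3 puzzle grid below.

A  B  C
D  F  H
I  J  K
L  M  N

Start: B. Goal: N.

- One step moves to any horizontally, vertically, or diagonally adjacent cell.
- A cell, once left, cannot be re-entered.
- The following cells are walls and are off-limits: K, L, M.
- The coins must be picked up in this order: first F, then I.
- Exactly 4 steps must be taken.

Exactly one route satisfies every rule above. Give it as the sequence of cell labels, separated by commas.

The waypoints must appear in the order F, I, with no cell reused.
Route from B: down to F, down-left to I, right to J, down-right to N — 4 moves in all.
Check: order respected (F at step 1, I at step 2); 4 moves as required.

B, F, I, J, N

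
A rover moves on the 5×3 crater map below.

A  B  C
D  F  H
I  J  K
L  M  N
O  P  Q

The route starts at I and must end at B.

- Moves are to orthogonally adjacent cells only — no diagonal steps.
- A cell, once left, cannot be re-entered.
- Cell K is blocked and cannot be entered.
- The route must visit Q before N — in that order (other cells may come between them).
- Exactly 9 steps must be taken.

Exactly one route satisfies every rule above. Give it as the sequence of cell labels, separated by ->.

I -> L -> O -> P -> Q -> N -> M -> J -> F -> B

The waypoints must appear in the order Q, N, with no cell reused.
Route from I: down 2 to O, right 2 to Q, up 1 to N, left 1 to M, up 3 to B — 9 moves in all.
Check: order respected (Q at step 4, N at step 5); 9 moves as required.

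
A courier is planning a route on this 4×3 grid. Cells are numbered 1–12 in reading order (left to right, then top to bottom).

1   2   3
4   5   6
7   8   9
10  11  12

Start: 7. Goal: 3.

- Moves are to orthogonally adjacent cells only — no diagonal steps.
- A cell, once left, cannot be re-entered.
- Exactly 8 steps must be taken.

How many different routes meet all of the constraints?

Need simple routes of exactly 8 moves from 7 to 3 (Manhattan distance 4, so 2 moves are spent on a detour and 2 undoing it).
Branch systematically from the start, pruning whenever the remaining move budget drops below the Manhattan distance to 3 or differs from it in parity. Grouping the completions by first move — via 4: 2; via 10: 5; via 8: 2 — and summing: 2 + 5 + 2 = 9.
That gives 9 routes.

9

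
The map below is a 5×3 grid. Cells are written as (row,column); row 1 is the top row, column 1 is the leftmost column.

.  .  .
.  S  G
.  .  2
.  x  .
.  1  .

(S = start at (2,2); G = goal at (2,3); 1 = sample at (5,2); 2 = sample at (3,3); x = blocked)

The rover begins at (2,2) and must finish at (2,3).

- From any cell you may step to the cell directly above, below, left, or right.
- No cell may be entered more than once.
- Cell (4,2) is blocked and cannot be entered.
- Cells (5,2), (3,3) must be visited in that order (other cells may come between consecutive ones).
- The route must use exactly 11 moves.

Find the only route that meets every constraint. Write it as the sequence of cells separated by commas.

(2,2), (1,2), (1,1), (2,1), (3,1), (4,1), (5,1), (5,2), (5,3), (4,3), (3,3), (2,3)

The waypoints must appear in the order (5,2), (3,3), with no cell reused.
Route from (2,2): up to (1,2), left to (1,1), 4× down (reaching (5,1)), 2× right (reaching (5,3)), 3× up (reaching (2,3)) — 11 moves in all.
Check: order respected (1 at step 7, 2 at step 10); 11 moves as required.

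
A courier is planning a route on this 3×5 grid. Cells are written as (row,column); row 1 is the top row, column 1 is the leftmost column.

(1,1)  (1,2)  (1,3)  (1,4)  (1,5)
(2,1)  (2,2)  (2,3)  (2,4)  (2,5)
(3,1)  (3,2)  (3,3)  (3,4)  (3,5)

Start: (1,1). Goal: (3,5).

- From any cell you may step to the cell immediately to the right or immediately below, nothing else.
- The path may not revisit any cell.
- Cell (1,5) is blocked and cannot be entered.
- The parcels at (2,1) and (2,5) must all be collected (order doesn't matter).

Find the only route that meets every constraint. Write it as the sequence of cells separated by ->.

(1,1) -> (2,1) -> (2,2) -> (2,3) -> (2,4) -> (2,5) -> (3,5)

Moves only go right or down, so the column and row indices never decrease.
Route from (1,1): down to (2,1), 4× right (reaching (2,5)), down to (3,5) — 6 moves in all.
Check: all required cells visited.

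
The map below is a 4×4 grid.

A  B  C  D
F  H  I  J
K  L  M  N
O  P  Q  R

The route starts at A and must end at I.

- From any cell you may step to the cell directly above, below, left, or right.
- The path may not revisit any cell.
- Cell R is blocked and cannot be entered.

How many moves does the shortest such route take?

The Manhattan distance from A to I is |1−2| + |1−3| = 3, so at least 3 moves are needed.
A route of 3 moves achieves this: A → F → H → I.
Since 3 matches the lower bound, it is optimal.

3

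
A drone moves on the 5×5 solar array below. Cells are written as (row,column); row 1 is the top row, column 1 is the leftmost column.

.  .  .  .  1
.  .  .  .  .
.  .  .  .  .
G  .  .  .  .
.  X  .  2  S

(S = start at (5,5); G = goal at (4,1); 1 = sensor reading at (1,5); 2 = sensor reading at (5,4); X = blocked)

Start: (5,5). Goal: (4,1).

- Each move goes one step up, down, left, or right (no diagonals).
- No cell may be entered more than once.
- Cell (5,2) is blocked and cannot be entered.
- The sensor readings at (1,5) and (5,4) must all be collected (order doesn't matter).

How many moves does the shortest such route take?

Any route passes through (1,5) and (5,4) in some order between (5,5) and (4,1). Summing Manhattan distances along each leg and taking the cheapest ordering ((5,5) → (1,5) → (5,4) → (4,1)) gives a lower bound of 4 + 5 + 4 = 13 moves.
A route of 13 moves achieves this: (5,5) → (4,5) → (3,5) → (2,5) → (1,5) → (1,4) → (2,4) → (3,4) → (4,4) → (5,4) → (5,3) → (4,3) → (4,2) → (4,1).
Since 13 matches the lower bound, it is optimal.

13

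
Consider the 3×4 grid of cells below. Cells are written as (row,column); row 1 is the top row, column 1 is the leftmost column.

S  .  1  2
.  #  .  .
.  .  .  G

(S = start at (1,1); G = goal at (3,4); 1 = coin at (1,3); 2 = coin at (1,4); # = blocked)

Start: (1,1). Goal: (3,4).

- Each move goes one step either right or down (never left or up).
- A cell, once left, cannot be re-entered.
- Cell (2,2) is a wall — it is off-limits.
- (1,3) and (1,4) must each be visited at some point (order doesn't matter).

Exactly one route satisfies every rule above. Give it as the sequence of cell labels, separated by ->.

Moves only go right or down, so the column and row indices never decrease.
Route from (1,1): right 3 to (1,4), down 2 to (3,4) — 5 moves in all.
Check: all required cells visited.

(1,1) -> (1,2) -> (1,3) -> (1,4) -> (2,4) -> (3,4)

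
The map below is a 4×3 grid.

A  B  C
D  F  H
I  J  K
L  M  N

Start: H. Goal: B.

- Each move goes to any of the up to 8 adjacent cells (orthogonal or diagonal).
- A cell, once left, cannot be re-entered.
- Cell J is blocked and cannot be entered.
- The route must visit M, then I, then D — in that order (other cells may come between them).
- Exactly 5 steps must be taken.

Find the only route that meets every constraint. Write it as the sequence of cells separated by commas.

The waypoints must appear in the order M, I, D, with no cell reused.
Route from H: down 1 to K, down-left 1 to M, up-left 1 to I, up 1 to D, up-right 1 to B — 5 moves in all.
Check: order respected (M at step 2, I at step 3, D at step 4); 5 moves as required.

H, K, M, I, D, B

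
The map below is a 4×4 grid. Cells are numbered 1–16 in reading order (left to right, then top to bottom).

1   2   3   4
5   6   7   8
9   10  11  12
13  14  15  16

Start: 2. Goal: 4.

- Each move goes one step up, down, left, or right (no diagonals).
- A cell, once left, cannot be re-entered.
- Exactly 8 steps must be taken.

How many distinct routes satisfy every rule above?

21

Need simple routes of exactly 8 moves from 2 to 4 (Manhattan distance 2, so 3 moves are spent on a detour and 3 undoing it).
Branch systematically from the start, pruning whenever the remaining move budget drops below the Manhattan distance to 4 or differs from it in parity. Grouping the completions by first move — via 6: 10; via 1: 9; via 3: 2 — and summing: 10 + 9 + 2 = 21.
That gives 21 routes.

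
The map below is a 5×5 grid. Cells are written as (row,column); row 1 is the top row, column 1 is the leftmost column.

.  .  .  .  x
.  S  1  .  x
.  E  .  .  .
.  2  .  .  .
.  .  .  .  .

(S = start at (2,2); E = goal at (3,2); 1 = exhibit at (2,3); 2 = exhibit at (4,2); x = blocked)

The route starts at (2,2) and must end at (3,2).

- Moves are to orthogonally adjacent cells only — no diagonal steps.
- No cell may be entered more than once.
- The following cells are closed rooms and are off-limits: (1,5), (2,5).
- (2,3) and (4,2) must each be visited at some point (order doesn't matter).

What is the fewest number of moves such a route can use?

5

Any route passes through (2,3) and (4,2) in some order between (2,2) and (3,2). Summing Manhattan distances along each leg and taking the cheapest ordering ((2,2) → (2,3) → (4,2) → (3,2)) gives a lower bound of 1 + 3 + 1 = 5 moves.
A route of 5 moves achieves this: (2,2) → (2,3) → (3,3) → (4,3) → (4,2) → (3,2).
Since 5 matches the lower bound, it is optimal.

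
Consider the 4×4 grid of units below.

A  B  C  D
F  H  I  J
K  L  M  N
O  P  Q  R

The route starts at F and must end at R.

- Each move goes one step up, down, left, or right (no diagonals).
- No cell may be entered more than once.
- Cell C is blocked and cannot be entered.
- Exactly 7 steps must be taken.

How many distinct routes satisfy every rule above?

Need simple routes of exactly 7 moves from F to R (Manhattan distance 5, so 1 moves are spent on a detour and 1 undoing it).
Branch systematically from the start, pruning whenever the remaining move budget drops below the Manhattan distance to R or differs from it in parity. Grouping the completions by first move — via A: 6; via K: 8; via H: 5 — and summing: 6 + 8 + 5 = 19.
That gives 19 routes.

19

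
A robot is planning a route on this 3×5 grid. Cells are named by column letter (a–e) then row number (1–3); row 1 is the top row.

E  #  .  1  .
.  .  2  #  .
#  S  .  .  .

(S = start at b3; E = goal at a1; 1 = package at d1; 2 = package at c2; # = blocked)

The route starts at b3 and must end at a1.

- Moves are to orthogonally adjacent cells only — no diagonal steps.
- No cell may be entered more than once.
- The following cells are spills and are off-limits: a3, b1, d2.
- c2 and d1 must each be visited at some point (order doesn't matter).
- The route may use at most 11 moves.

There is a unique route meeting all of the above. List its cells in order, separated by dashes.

The 11-move cap with required stops at c2, d1 leaves no slack for detours.
Route from b3: 3× right (reaching e3), 2× up (reaching e1), 2× left (reaching c1), down to c2, 2× left (reaching a2), up to a1 — 11 moves in all.
Check: all required cells visited; 11 ≤ 11 moves.

b3 - c3 - d3 - e3 - e2 - e1 - d1 - c1 - c2 - b2 - a2 - a1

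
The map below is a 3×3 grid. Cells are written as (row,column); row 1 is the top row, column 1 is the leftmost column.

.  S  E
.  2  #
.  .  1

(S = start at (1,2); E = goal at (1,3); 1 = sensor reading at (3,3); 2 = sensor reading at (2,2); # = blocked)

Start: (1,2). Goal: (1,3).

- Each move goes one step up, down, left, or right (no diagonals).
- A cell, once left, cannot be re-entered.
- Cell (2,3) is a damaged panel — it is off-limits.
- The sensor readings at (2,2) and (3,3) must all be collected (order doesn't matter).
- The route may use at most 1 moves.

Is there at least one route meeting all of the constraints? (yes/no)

no

(3,3) must be visited but has only one open neighbour ((3,2)), and it is neither the start nor the goal — the route would have to enter and leave through (3,2), re-entering it.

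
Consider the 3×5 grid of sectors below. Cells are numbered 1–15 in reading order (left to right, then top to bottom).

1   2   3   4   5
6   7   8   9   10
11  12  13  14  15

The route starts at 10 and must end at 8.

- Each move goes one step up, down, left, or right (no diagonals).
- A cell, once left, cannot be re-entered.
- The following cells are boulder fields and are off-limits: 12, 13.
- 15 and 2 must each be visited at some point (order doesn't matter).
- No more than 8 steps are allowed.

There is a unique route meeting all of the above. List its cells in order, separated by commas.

10, 15, 14, 9, 4, 3, 2, 7, 8

The 8-move cap with required stops at 15, 2 leaves no slack for detours.
Route from 10: down 1 to 15, left 1 to 14, up 2 to 4, left 2 to 2, down 1 to 7, right 1 to 8 — 8 moves in all.
Check: all required cells visited; 8 ≤ 8 moves.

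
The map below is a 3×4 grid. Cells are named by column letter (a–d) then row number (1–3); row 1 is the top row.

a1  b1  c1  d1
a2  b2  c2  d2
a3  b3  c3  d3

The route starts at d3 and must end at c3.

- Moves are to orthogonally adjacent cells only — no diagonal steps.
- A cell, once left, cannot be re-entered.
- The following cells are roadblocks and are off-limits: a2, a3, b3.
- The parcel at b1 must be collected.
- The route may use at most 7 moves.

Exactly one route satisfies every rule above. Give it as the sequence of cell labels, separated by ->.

d3 -> d2 -> d1 -> c1 -> b1 -> b2 -> c2 -> c3

The budget equals the shortest possible length, so every move has to be on a shortest route through the required cells.
Route from d3: 2× up (reaching d1), 2× left (reaching b1), down to b2, right to c2, down to c3 — 7 moves in all.
Check: all required cells visited; 7 ≤ 7 moves.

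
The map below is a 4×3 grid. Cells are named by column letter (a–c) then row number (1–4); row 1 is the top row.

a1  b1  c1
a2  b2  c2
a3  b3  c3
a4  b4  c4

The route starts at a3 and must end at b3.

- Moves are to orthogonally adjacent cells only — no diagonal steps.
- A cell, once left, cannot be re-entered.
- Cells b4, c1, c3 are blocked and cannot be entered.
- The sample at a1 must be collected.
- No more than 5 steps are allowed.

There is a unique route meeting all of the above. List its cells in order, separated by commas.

Any route must reach a1 and still end at b3 within 5 moves, so the order of the required stops is forced.
Route from a3: up 2 to a1, right 1 to b1, down 2 to b3 — 5 moves in all.
Check: all required cells visited; 5 ≤ 5 moves.

a3, a2, a1, b1, b2, b3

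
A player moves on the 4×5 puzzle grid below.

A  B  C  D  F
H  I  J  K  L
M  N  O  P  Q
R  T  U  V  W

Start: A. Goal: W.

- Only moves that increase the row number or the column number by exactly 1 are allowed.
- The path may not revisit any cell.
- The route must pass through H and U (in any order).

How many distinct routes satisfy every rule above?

A right/down-only route from A to W makes exactly 3 down-moves and 4 right-moves in some order.
With no other constraints that would be C(7,3) = 35 routes.
A monotone route can only reach the required cells in the order H, U, so split there and multiply the segment counts: A→H: 1; H→U: 6; U→W: 1; product = 6.
That gives 6 routes.

6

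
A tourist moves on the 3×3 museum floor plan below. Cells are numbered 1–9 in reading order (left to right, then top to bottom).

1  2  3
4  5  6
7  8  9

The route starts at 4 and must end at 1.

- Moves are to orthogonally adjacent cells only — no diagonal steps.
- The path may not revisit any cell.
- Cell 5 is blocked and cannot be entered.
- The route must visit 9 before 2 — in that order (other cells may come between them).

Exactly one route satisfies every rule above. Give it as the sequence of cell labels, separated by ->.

The waypoints must appear in the order 9, 2, with no cell reused.
Route from 4: down to 7, 2× right (reaching 9), 2× up (reaching 3), 2× left (reaching 1) — 7 moves in all.
Check: order respected (9 at step 3, 2 at step 6).

4 -> 7 -> 8 -> 9 -> 6 -> 3 -> 2 -> 1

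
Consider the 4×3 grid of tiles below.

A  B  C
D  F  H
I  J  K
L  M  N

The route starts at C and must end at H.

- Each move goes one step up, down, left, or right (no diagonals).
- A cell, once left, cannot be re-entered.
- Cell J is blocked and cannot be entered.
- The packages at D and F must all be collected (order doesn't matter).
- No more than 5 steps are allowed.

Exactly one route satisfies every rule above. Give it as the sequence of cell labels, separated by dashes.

C - B - A - D - F - H

The budget equals the shortest possible length, so every move has to be on a shortest route through the required cells.
Route from C: left 2 to A, down 1 to D, right 2 to H — 5 moves in all.
Check: all required cells visited; 5 ≤ 5 moves.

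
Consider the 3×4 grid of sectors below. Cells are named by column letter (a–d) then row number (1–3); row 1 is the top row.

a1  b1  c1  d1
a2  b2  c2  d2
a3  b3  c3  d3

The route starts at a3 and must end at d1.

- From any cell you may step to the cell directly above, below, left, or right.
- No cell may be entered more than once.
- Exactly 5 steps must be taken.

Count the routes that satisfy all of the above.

Need simple routes of exactly 5 moves from a3 to d1 (Manhattan distance 5, so 0 moves are spent on a detour and 0 undoing it).
Branch systematically from the start, pruning whenever the remaining move budget drops below the Manhattan distance to d1 or differs from it in parity. Grouping the completions by first move — via a2: 4; via b3: 6 — and summing: 4 + 6 = 10.
That gives 10 routes.

10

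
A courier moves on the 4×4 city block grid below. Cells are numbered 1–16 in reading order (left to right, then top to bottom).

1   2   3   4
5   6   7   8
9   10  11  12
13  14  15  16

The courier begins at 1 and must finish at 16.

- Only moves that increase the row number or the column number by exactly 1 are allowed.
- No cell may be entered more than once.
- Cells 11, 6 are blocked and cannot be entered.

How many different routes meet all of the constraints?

4

A right/down-only route from 1 to 16 makes exactly 3 down-moves and 3 right-moves in some order.
With no other constraints that would be C(6,3) = 20 routes.
Subtract routes through each blocked cell (inclusion–exclusion for overlaps): − through 6: 12 − through 11: 12 + through 6&11: 8 → 4.
That gives 4 routes.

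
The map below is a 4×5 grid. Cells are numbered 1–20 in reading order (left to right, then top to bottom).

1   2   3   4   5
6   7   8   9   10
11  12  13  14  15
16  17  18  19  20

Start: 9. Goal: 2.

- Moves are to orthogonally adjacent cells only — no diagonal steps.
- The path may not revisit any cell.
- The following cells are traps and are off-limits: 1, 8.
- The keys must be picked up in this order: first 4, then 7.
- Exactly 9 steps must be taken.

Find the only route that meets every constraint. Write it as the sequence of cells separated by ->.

9 -> 4 -> 5 -> 10 -> 15 -> 14 -> 13 -> 12 -> 7 -> 2

The waypoints must appear in the order 4, 7, with no cell reused.
Route from 9: up to 4, right to 5, 2× down (reaching 15), 3× left (reaching 12), 2× up (reaching 2) — 9 moves in all.
Check: order respected (4 at step 1, 7 at step 8); 9 moves as required.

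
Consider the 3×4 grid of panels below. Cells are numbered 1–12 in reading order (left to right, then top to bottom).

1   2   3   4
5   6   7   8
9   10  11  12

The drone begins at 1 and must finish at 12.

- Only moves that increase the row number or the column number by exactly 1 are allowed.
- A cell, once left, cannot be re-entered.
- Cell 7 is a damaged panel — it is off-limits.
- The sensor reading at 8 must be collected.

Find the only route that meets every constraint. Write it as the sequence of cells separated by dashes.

Moves only go right or down, so the column and row indices never decrease.
Route from 1: 3× right (reaching 4), 2× down (reaching 12) — 5 moves in all.
Check: all required cells visited.

1 - 2 - 3 - 4 - 8 - 12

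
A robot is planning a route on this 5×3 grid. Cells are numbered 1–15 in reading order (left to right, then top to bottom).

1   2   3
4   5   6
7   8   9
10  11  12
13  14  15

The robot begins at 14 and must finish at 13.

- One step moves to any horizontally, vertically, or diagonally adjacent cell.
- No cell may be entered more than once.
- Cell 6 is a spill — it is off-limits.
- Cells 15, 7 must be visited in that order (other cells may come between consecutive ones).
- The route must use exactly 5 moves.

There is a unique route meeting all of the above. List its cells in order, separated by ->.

The waypoints must appear in the order 15, 7, with no cell reused.
Route from 14: right 1 to 15, up-left 2 to 7, down 2 to 13 — 5 moves in all.
Check: order respected (15 at step 1, 7 at step 3); 5 moves as required.

14 -> 15 -> 11 -> 7 -> 10 -> 13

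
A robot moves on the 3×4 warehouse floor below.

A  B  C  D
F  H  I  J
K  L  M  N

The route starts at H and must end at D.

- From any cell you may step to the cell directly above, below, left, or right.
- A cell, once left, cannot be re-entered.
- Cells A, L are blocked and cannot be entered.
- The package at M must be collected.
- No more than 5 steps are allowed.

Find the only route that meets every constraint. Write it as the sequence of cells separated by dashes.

H - I - M - N - J - D

Any route must reach M and still end at D within 5 moves, so the order of the required stops is forced.
Route from H: right to I, down to M, right to N, 2× up (reaching D) — 5 moves in all.
Check: all required cells visited; 5 ≤ 5 moves.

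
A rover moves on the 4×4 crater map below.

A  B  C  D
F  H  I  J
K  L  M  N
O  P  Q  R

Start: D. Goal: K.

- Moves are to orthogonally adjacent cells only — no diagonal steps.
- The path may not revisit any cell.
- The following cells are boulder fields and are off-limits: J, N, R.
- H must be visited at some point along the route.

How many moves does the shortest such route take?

5

Any route passes through H somewhere between D and K. Summing Manhattan distances along the two legs (D → H → K) gives a lower bound of 3 + 2 = 5 moves.
A route of 5 moves achieves this: D → C → I → H → L → K.
Since 5 matches the lower bound, it is optimal.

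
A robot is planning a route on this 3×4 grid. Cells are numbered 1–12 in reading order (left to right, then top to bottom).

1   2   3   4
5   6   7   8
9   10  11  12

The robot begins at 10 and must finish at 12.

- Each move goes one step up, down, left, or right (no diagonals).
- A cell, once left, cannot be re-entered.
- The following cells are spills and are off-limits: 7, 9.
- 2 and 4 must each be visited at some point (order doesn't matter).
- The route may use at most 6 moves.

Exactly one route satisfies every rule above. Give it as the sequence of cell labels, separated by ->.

10 -> 6 -> 2 -> 3 -> 4 -> 8 -> 12

The 6-move cap with required stops at 2, 4 leaves no slack for detours.
Route from 10: 2× up (reaching 2), 2× right (reaching 4), 2× down (reaching 12) — 6 moves in all.
Check: all required cells visited; 6 ≤ 6 moves.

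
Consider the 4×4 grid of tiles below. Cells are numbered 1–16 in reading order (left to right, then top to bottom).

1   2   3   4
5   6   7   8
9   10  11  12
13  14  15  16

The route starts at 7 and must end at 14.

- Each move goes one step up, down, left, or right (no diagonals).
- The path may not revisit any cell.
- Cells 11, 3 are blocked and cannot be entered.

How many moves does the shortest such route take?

The Manhattan distance from 7 to 14 is |2−4| + |3−2| = 3, so at least 3 moves are needed.
A route of 3 moves achieves this: 7 → 6 → 10 → 14.
Since 3 matches the lower bound, it is optimal.

3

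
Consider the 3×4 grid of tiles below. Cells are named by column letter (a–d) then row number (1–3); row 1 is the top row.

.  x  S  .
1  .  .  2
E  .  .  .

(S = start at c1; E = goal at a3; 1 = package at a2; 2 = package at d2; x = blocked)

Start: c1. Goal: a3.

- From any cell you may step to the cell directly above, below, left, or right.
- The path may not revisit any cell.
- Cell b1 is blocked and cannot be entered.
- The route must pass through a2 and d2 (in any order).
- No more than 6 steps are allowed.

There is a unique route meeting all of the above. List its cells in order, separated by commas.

The budget equals the shortest possible length, so every move has to be on a shortest route through the required cells.
Route from c1: right 1 to d1, down 1 to d2, left 3 to a2, down 1 to a3 — 6 moves in all.
Check: all required cells visited; 6 ≤ 6 moves.

c1, d1, d2, c2, b2, a2, a3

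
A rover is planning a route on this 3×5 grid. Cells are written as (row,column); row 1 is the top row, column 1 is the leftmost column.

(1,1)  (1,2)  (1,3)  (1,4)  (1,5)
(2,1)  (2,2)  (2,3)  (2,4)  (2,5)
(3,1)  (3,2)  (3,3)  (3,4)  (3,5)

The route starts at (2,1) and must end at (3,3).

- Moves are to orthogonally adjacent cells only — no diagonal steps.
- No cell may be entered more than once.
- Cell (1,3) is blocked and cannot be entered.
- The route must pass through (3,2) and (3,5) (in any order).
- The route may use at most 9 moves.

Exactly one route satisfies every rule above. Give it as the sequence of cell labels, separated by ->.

The 9-move cap with required stops at (3,2), (3,5) leaves no slack for detours.
Route from (2,1): down 1 to (3,1), right 1 to (3,2), up 1 to (2,2), right 3 to (2,5), down 1 to (3,5), left 2 to (3,3) — 9 moves in all.
Check: all required cells visited; 9 ≤ 9 moves.

(2,1) -> (3,1) -> (3,2) -> (2,2) -> (2,3) -> (2,4) -> (2,5) -> (3,5) -> (3,4) -> (3,3)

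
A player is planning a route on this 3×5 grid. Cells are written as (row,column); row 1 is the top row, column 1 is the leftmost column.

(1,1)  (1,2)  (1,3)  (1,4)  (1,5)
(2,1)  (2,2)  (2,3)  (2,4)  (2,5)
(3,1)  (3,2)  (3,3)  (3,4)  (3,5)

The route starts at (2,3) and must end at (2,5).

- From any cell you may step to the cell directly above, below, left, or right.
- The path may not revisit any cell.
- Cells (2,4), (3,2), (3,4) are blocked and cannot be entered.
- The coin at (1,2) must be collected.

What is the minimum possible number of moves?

Any route passes through (1,2) somewhere between (2,3) and (2,5). Summing Manhattan distances along the two legs ((2,3) → (1,2) → (2,5)) gives a lower bound of 2 + 4 = 6 moves.
A route of 6 moves achieves this: (2,3) → (2,2) → (1,2) → (1,3) → (1,4) → (1,5) → (2,5).
Since 6 matches the lower bound, it is optimal.

6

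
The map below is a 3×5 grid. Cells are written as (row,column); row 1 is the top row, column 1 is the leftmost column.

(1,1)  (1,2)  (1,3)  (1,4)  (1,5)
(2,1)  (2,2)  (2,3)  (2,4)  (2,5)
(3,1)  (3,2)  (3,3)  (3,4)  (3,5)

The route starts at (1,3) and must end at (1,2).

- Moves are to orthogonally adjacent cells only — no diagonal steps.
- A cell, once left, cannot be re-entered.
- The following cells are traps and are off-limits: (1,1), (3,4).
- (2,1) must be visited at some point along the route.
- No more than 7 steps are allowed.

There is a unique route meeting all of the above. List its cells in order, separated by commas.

(1,3), (2,3), (3,3), (3,2), (3,1), (2,1), (2,2), (1,2)

The 7-move cap with required stops at (2,1) leaves no slack for detours.
Route from (1,3): 2× down (reaching (3,3)), 2× left (reaching (3,1)), up to (2,1), right to (2,2), up to (1,2) — 7 moves in all.
Check: all required cells visited; 7 ≤ 7 moves.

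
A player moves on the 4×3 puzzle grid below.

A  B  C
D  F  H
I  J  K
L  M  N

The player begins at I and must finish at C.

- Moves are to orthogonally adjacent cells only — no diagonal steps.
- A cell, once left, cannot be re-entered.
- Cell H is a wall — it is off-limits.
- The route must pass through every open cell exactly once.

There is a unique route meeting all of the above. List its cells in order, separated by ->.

Need to visit all 11 open cells exactly once, starting at I and ending at C.
Cell K has only two open neighbours (N and J), so the path must pass straight through it: one of those is the cell it's entered from and the other is where it exits.
Route from I: down to L, 2× right (reaching N), up to K, left to J, up to F, left to D, up to A, 2× right (reaching C) — 10 moves in all.
Check: all 11 open cells covered.

I -> L -> M -> N -> K -> J -> F -> D -> A -> B -> C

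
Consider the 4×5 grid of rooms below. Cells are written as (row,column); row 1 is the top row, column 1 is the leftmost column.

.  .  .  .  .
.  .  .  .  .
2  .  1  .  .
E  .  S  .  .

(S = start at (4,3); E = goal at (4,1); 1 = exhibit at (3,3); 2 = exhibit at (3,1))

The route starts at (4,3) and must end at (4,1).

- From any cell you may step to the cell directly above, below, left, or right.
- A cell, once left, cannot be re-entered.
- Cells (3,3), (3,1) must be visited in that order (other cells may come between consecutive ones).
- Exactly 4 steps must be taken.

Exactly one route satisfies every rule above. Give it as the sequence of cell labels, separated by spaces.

The waypoints must appear in the order (3,3), (3,1), with no cell reused.
Route from (4,3): up 1 to (3,3), left 2 to (3,1), down 1 to (4,1) — 4 moves in all.
Check: order respected (1 at step 1, 2 at step 3); 4 moves as required.

(4,3) (3,3) (3,2) (3,1) (4,1)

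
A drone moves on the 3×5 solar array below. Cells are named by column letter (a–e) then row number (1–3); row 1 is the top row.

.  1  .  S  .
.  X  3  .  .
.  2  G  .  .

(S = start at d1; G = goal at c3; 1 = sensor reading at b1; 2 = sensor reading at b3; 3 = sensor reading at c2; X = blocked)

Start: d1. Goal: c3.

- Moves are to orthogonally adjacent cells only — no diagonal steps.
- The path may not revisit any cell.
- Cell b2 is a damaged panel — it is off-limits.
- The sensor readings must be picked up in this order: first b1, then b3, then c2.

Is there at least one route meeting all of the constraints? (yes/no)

no

Ignoring the required order, 3 revisit-free routes from d1 to c3 pass through all of b1, b3, and c2; the waypoint orders that occur are c2 → b1 → b3 (3) — never b1 → b3 → c2.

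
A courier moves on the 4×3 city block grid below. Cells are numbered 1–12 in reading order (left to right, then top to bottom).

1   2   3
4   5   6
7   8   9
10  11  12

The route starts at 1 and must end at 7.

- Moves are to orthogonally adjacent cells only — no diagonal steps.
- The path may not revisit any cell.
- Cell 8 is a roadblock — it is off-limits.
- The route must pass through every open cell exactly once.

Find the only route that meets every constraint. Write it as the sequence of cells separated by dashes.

Need to visit all 11 open cells exactly once, starting at 1 and ending at 7.
Cell 3 has only two open neighbours (6 and 2), so the path must pass straight through it: one of those is the cell it's entered from and the other is where it exits.
Route from 1: down 1 to 4, right 1 to 5, up 1 to 2, right 1 to 3, down 3 to 12, left 2 to 10, up 1 to 7 — 10 moves in all.
Check: all 11 open cells covered.

1 - 4 - 5 - 2 - 3 - 6 - 9 - 12 - 11 - 10 - 7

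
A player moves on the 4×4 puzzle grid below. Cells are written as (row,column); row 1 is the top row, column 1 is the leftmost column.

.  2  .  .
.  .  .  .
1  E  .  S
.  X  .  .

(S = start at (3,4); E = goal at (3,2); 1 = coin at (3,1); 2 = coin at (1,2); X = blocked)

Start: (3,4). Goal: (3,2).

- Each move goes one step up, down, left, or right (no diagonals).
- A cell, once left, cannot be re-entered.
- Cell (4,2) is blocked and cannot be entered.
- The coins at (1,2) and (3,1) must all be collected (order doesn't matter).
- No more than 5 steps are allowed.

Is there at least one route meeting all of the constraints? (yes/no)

no

Even ignoring the no-revisit rule, getting from (3,4) to (3,2), taking the cheapest ordering (3,4) → (3,1) → (1,2) → (3,2) needs at least 3 + 3 + 2 = 8 moves (Manhattan distance per leg), which exceeds the 5-move limit.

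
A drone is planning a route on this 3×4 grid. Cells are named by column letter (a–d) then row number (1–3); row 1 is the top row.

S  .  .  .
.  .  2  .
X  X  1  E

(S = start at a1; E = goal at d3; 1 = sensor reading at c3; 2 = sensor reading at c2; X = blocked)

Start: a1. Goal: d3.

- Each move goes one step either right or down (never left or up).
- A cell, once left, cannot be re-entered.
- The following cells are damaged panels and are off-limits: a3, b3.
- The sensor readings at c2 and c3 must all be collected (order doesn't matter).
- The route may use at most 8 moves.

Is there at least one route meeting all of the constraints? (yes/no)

yes

One route that works: a1 → a2 → b2 → c2 → c3 → d3.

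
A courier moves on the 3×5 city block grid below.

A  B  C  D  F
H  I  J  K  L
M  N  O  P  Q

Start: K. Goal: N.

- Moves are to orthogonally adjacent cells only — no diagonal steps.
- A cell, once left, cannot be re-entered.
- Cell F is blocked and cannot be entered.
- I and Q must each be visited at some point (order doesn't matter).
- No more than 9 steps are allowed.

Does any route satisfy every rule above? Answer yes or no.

yes

One route that works: K → L → Q → P → O → J → I → N.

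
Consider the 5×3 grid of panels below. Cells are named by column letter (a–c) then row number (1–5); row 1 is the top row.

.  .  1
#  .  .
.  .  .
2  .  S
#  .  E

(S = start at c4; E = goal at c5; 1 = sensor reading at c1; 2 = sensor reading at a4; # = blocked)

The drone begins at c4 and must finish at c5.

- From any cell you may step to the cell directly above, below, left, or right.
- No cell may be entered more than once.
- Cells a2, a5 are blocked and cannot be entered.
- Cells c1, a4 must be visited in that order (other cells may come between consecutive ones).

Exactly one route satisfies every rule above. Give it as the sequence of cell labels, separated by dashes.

c4 - c3 - c2 - c1 - b1 - b2 - b3 - a3 - a4 - b4 - b5 - c5

The waypoints must appear in the order c1, a4, with no cell reused.
Route from c4: up 3 to c1, left 1 to b1, down 2 to b3, left 1 to a3, down 1 to a4, right 1 to b4, down 1 to b5, right 1 to c5 — 11 moves in all.
Check: order respected (1 at step 3, 2 at step 8).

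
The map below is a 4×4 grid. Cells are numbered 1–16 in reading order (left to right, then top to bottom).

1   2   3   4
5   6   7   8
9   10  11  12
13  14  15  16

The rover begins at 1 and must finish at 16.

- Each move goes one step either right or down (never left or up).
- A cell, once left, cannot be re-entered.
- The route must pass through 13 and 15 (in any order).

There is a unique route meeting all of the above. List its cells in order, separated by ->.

Moves only go right or down, so the column and row indices never decrease.
Route from 1: down 3 to 13, right 3 to 16 — 6 moves in all.
Check: all required cells visited.

1 -> 5 -> 9 -> 13 -> 14 -> 15 -> 16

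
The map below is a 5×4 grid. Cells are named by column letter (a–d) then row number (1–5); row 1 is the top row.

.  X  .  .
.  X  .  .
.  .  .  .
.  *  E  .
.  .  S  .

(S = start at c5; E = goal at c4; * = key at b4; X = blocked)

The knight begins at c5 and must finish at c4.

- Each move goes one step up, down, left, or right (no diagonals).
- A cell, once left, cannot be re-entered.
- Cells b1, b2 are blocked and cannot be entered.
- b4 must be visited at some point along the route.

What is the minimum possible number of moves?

3

Any route passes through b4 somewhere between c5 and c4. Summing Manhattan distances along the two legs (c5 → b4 → c4) gives a lower bound of 2 + 1 = 3 moves.
A route of 3 moves achieves this: c5 → b5 → b4 → c4.
Since 3 matches the lower bound, it is optimal.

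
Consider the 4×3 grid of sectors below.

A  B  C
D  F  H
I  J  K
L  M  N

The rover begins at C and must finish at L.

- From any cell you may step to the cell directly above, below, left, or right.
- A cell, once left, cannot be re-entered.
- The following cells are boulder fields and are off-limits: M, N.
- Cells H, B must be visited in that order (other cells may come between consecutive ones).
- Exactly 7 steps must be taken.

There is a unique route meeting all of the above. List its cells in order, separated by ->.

The waypoints must appear in the order H, B, with no cell reused.
Route from C: down 1 to H, left 1 to F, up 1 to B, left 1 to A, down 3 to L — 7 moves in all.
Check: order respected (H at step 1, B at step 3); 7 moves as required.

C -> H -> F -> B -> A -> D -> I -> L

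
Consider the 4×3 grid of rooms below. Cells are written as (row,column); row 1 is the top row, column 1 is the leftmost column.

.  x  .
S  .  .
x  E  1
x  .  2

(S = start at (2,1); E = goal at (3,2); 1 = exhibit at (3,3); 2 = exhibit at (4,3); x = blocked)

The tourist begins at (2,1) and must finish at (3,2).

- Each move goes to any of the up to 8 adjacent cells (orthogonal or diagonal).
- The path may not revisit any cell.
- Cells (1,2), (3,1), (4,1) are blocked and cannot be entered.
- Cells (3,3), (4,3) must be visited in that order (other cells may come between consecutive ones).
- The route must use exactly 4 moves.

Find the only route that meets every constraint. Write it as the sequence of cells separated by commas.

The waypoints must appear in the order (3,3), (4,3), with no cell reused.
Route from (2,1): right to (2,2), down-right to (3,3), down to (4,3), up-left to (3,2) — 4 moves in all.
Check: order respected (1 at step 2, 2 at step 3); 4 moves as required.

(2,1), (2,2), (3,3), (4,3), (3,2)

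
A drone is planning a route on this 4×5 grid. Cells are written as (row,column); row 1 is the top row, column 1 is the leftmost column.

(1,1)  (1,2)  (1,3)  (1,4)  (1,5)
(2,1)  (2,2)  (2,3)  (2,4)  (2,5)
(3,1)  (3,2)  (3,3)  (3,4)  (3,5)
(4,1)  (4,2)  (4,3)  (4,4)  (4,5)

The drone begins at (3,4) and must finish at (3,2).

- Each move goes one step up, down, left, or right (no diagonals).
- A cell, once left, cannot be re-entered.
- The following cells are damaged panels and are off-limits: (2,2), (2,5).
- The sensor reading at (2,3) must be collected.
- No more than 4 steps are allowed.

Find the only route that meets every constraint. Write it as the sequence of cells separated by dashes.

(3,4) - (2,4) - (2,3) - (3,3) - (3,2)

Any route must reach (2,3) and still end at (3,2) within 4 moves, so the order of the required stops is forced.
Route from (3,4): up to (2,4), left to (2,3), down to (3,3), left to (3,2) — 4 moves in all.
Check: all required cells visited; 4 ≤ 4 moves.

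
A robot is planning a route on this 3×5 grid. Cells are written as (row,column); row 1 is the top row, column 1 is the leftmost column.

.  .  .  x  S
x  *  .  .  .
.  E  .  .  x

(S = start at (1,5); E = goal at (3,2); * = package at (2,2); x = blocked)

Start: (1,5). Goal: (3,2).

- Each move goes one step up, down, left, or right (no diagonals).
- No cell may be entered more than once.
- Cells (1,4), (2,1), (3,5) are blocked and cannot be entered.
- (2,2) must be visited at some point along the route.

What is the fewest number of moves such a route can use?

Any route passes through (2,2) somewhere between (1,5) and (3,2). Summing Manhattan distances along the two legs ((1,5) → (2,2) → (3,2)) gives a lower bound of 4 + 1 = 5 moves.
A route of 5 moves achieves this: (1,5) → (2,5) → (2,4) → (2,3) → (2,2) → (3,2).
Since 5 matches the lower bound, it is optimal.

5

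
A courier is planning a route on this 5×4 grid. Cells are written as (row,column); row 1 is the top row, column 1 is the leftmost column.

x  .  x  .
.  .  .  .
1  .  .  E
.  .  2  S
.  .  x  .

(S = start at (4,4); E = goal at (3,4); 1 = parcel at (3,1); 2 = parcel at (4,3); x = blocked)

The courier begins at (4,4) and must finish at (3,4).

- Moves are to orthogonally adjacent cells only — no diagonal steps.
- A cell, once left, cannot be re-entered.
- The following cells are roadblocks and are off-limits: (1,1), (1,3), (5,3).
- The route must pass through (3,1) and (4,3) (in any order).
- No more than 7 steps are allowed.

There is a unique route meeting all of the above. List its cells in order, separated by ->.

The 7-move cap with required stops at (3,1), (4,3) leaves no slack for detours.
Route from (4,4): 3× left (reaching (4,1)), up to (3,1), 3× right (reaching (3,4)) — 7 moves in all.
Check: all required cells visited; 7 ≤ 7 moves.

(4,4) -> (4,3) -> (4,2) -> (4,1) -> (3,1) -> (3,2) -> (3,3) -> (3,4)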